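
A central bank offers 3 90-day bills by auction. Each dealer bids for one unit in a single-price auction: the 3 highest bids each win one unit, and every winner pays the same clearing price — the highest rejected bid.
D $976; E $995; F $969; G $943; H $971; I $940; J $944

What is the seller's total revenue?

Sorting: 995 (E), 976 (D), 971 (H), 969 (F), 944 (J), …
The 3 highest are E, D, H.
Highest unsuccessful bid: $969 → clearing price.
Total revenue = 3 × $969 = $2,907.

Total revenue: $2,907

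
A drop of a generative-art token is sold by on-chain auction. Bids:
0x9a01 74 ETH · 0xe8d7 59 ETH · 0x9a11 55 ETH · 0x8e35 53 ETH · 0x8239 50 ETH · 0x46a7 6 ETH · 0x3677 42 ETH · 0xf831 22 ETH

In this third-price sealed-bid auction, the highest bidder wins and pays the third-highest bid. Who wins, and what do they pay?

Rule: the highest bidder wins and pays the third-highest bid.
Bids ranked: 74 (0x9a01) > 59 (0xe8d7) > 55 (0x9a11) > 53 (0x8e35) > 50 (0x8239) > 42 (0x3677) > …
0x9a01 wins; payment is bid #3 in the ranking = 55 ETH.

0x9a01 pays 55 ETH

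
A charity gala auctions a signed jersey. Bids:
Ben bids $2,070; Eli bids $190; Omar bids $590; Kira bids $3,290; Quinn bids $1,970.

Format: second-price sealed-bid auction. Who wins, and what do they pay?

Kira pays $2,070

Rule: the highest bidder wins and pays the second-highest bid.
Sorting bids: 3,290 (Kira) > 2,070 (Ben) > 1,970 (Quinn) > 590 (Omar) > 190 (Eli)
Second-price: Kira pays Ben's bid of $2,070.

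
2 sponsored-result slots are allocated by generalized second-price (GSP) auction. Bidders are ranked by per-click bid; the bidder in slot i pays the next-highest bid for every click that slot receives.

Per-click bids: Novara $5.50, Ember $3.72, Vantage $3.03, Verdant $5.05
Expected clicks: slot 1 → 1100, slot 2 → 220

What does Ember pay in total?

Per-click bids in order: $5.50 (Novara) > $5.05 (Verdant) > $3.72 (Ember) > …
Ember ranks below slot 2 → no slot, pays nothing.

Ember pays $0.00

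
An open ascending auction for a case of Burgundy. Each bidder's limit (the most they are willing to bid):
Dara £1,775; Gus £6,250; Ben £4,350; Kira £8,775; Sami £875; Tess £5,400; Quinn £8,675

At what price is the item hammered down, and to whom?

Limits in order: 8,775 (Kira) > 8,675 (Quinn) > 6,250 (Gus) > 5,400 (Tess) > 4,350 (Ben) > 1,775 (Dara) > …
Bidding ends when Quinn exits at £8,675; Kira takes it.

Kira wins at £8,675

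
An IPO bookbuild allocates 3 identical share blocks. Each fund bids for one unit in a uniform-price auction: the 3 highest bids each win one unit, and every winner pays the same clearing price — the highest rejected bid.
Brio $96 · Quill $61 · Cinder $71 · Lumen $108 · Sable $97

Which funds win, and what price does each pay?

Ordering the bids: 108 (Lumen), 97 (Sable), 96 (Brio), 71 (Cinder), 61 (Quill)
Top 3: Lumen, Sable, Brio.
First losing bid is Cinder's $71, which sets the uniform price.

Lumen, Sable, Brio; each pays $71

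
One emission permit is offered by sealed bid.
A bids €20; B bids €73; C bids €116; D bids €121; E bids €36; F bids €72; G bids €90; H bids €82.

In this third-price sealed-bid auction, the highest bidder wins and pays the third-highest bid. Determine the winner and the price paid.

D pays €90

Bids in order: 121 (D) > 116 (C) > 90 (G) > 82 (H) > 73 (B) > 72 (F) > …
D wins; payment is bid #3 in the ranking = €90.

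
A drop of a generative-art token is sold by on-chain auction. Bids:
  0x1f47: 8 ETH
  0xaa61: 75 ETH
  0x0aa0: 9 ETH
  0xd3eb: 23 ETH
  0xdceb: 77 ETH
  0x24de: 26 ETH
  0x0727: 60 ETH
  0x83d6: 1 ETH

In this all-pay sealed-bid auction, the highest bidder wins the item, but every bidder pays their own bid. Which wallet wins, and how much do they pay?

Sorting bids: 77 (0xdceb) > 75 (0xaa61) > 60 (0x0727) > 26 (0x24de) > 23 (0xd3eb) > 9 (0x0aa0) > …
0xdceb is highest and takes the item; every bidder forfeits their bid.

0xdceb pays 77 ETH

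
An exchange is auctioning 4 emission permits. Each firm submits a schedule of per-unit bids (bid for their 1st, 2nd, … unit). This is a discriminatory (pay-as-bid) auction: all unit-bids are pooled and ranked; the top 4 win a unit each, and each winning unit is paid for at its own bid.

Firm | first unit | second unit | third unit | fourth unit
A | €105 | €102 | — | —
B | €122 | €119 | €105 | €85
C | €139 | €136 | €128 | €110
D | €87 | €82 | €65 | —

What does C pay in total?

Merging the schedules and taking the best 4: 139 (C-1), 136 (C-2), 128 (C-3), 122 (B-1)
Next rejected bid: €119 (not a price — pay-as-bid).
C's winning unit-bids: 139 + 136 + 128 = €403.

C pays €403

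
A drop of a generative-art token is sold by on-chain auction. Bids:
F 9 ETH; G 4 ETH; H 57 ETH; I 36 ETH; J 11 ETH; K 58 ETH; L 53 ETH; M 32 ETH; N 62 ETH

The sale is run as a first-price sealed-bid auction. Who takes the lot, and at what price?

Bids ranked: 62 (N) > 58 (K) > 57 (H) > 53 (L) > 36 (I) > 32 (M) > …
N is highest → pays own bid, 62 ETH.

N pays 62 ETH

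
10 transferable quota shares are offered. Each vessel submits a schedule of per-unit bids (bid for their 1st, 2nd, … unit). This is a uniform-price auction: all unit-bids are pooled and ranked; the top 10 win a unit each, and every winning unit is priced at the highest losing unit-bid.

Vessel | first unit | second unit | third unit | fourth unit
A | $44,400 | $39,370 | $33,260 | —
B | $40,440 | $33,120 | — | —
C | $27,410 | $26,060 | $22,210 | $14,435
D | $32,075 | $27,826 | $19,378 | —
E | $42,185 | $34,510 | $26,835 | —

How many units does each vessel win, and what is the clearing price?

A 3, B 2, C 1, D 2, E 2; clearing price $26,835

Merging the schedules and taking the best 10: 44,400 (A-1), 42,185 (E-1), 40,440 (B-1), 39,370 (A-2), 34,510 (E-2), 33,260 (A-3), 33,120 (B-2), 32,075 (D-1), 27,826 (D-2), 27,410 (C-1)
The (k+1)-th unit-bid is $26,835.
Allocation: A 3, B 2, C 1, D 2, E 2.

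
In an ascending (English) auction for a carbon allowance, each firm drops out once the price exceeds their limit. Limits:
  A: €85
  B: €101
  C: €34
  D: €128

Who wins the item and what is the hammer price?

D wins at €101

Ascending (English) auction: the price rises until one bidder remains; the winner pays the price at which the last rival dropped out.
Sorting limits: 128 (D) > 101 (B) > 85 (A) > 34 (C)
Bidding ends when B exits at €101; D takes it.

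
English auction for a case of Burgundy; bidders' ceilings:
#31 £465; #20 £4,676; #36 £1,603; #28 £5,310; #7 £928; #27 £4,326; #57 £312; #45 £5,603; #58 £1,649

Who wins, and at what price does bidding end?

#45 wins at £5,310

Open ascending-bid auction: the price rises until one bidder remains; the winner pays the price at which the last rival dropped out.
Limits ranked: 5,603 (#45) > 5,310 (#28) > 4,676 (#20) > 4,326 (#27) > 1,649 (#58) > 1,603 (#36) > …
#28 is the last rival to drop out, at £5,310; #45 remains and wins at that price.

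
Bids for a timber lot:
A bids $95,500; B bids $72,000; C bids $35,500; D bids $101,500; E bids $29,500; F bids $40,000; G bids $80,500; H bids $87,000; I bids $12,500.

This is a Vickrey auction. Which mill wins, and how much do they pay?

D pays $95,500

Rule: the highest bidder wins and pays the second-highest bid.
Sorting bids: 101,500 (D) > 95,500 (A) > 87,000 (H) > 80,500 (G) > 72,000 (B) > 40,000 (F) > …
D wins with the highest bid; price is set by the runner-up at $95,500.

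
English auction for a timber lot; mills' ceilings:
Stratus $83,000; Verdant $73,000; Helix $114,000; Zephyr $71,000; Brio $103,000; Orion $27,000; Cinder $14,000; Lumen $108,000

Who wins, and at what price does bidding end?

Sorting limits: 114,000 (Helix) > 108,000 (Lumen) > 103,000 (Brio) > 83,000 (Stratus) > 73,000 (Verdant) > 71,000 (Zephyr) > …
Lumen is the last rival to drop out, at $108,000; Helix remains and wins at that price.

Helix wins at $108,000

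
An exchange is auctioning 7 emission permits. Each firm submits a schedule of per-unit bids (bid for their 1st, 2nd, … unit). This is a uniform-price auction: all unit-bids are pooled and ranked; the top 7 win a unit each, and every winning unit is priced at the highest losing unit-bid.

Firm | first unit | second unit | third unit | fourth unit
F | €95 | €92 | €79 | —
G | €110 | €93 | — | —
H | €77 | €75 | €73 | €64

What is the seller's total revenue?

Total revenue: €511

Pooled unit-bids ranked (top 7): 110 (G-1), 95 (F-1), 93 (G-2), 92 (F-2), 79 (F-3), 77 (H-1), 75 (H-2)
The (k+1)-th unit-bid is €73.
Allocation: F 3, G 2, H 2. Every unit priced at €73.
Revenue = 7 × 73 = €511.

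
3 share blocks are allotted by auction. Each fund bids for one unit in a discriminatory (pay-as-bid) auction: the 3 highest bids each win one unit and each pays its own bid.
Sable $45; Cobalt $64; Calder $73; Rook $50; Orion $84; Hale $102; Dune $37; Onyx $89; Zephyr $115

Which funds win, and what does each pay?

Ordering the bids: 115 (Zephyr), 102 (Hale), 89 (Onyx), 84 (Orion), 73 (Calder), …
Top 3: Zephyr, Hale, Onyx.
Each winner pays its own bid: Zephyr $115, Hale $102, Onyx $89.

Zephyr $115, Hale $102, Onyx $89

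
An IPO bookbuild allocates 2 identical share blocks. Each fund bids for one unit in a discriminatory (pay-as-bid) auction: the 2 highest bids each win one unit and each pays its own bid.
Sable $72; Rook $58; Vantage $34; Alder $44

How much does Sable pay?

Sorting: 72 (Sable), 58 (Rook), 44 (Alder), 34 (Vantage)
Winners (2 units): Sable, Rook.
Sable wins → own bid $72.

Sable pays $72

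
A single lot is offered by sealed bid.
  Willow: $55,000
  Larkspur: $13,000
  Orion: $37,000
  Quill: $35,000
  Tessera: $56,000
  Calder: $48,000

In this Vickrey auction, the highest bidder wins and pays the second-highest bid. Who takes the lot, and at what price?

Tessera pays $55,000

Bids ranked: 56,000 (Tessera) > 55,000 (Willow) > 48,000 (Calder) > 37,000 (Orion) > 35,000 (Quill) > 13,000 (Larkspur)
Second-price: Tessera pays Willow's bid of $55,000.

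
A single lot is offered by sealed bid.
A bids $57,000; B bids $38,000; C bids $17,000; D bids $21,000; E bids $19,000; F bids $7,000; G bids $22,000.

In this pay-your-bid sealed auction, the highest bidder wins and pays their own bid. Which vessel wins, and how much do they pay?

Bids ranked: 57,000 (A) > 38,000 (B) > 22,000 (G) > 21,000 (D) > 19,000 (E) > 17,000 (C) > …
A has the highest bid and pays exactly that: $57,000.

A pays $57,000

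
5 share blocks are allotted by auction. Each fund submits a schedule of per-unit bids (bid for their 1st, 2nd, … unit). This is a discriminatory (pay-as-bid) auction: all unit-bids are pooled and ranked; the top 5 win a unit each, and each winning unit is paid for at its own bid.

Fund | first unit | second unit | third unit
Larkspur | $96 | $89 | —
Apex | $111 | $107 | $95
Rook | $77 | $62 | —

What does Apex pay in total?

Pooled unit-bids ranked (top 5): 111 (Apex-1), 107 (Apex-2), 96 (Larkspur-1), 95 (Apex-3), 89 (Larkspur-2)
Next rejected bid: $77 (not a price — pay-as-bid).
Apex's winning unit-bids: 111 + 107 + 95 = $313.

Apex pays $313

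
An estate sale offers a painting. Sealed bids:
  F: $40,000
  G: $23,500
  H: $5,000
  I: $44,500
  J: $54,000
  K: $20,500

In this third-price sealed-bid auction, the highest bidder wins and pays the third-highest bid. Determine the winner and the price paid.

Third-price sealed-bid auction: the highest bidder wins and pays the third-highest bid.
Sorting bids: 54,000 (J) > 44,500 (I) > 40,000 (F) > 23,500 (G) > 20,500 (K) > 5,000 (H)
J wins; payment is bid #3 in the ranking = $40,000.

J pays $40,000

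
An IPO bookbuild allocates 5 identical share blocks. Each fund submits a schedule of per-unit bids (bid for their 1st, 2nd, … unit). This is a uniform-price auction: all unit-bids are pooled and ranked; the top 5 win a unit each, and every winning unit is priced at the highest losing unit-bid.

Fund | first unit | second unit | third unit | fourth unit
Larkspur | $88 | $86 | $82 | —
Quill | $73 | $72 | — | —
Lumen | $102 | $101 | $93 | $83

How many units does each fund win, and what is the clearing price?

Larkspur 2, Lumen 3; clearing price $83

Pooled unit-bids ranked (top 5): 102 (Lumen-1), 101 (Lumen-2), 93 (Lumen-3), 88 (Larkspur-1), 86 (Larkspur-2)
Highest rejected unit-bid = $83.
Allocation: Larkspur 2, Lumen 3.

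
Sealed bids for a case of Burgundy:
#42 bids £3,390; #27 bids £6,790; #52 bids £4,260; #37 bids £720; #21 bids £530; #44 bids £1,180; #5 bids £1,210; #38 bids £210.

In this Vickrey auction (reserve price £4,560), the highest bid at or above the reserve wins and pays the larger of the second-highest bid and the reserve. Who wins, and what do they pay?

#27 pays £4,560

Vickrey auction (reserve price £4,560): the highest bid at or above the reserve wins and pays the larger of the second-highest bid and the reserve.
Bids ranked: 6,790 (#27) > 4,260 (#52) > 3,390 (#42) > 1,210 (#5) > 1,180 (#44) > 720 (#37) > …
#27 has the top bid at or above the reserve (£6,790).
max(second-highest £4,260, reserve £4,560) = £4,560.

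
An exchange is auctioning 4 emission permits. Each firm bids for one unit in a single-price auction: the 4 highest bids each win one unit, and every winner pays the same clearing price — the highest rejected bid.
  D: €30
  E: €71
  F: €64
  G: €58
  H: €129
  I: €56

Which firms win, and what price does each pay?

Ordering the bids: 129 (H), 71 (E), 64 (F), 58 (G), 56 (I), 30 (D)
The 4 highest are H, E, F, G.
Clearing price = highest rejected bid = €56.

H, E, F, G; each pays €56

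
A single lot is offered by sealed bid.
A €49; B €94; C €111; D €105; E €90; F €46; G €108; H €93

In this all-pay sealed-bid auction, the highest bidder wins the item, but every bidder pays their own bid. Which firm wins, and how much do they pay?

C pays €111

All-pay sealed-bid auction: the highest bidder wins the item, but every bidder pays their own bid.
Sorting bids: 111 (C) > 108 (G) > 105 (D) > 94 (B) > 93 (H) > 90 (E) > …
C is highest and takes the item; every bidder forfeits their bid.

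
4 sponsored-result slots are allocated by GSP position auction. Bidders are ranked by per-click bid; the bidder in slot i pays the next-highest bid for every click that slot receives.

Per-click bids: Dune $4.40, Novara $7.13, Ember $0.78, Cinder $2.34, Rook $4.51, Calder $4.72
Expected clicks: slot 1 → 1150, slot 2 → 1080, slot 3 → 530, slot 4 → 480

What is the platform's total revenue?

Ranked by bid: $7.13 (Novara) > $4.72 (Calder) > $4.51 (Rook) > $4.40 (Dune) > $2.34 (Cinder) > …
Slot 1: Novara pays $4.72 × 1150 = $5428.00
Slot 2: Calder pays $4.51 × 1080 = $4870.80
Slot 3: Rook pays $4.40 × 530 = $2332.00
Slot 4: Dune pays $2.34 × 480 = $1123.20
Total = $13754.00

Total revenue: $13754.00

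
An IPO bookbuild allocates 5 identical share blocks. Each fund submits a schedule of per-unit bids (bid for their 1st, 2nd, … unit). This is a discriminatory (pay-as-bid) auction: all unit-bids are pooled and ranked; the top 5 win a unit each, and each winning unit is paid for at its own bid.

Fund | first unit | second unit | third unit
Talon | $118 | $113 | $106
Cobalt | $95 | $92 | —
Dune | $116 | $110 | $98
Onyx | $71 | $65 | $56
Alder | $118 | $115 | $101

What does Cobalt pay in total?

Cobalt pays $0

Merging the schedules and taking the best 5: 118 (Talon-1), 118 (Alder-1), 116 (Dune-1), 115 (Alder-2), 113 (Talon-2)
Next rejected bid: $110 (not a price — pay-as-bid).
Cobalt wins no units.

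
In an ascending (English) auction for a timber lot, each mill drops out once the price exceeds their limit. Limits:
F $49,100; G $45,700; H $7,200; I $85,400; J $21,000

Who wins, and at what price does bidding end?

Sorting limits: 85,400 (I) > 49,100 (F) > 45,700 (G) > 21,000 (J) > 7,200 (H)
F is the last rival to drop out, at $49,100; I remains and wins at that price.

I wins at $49,100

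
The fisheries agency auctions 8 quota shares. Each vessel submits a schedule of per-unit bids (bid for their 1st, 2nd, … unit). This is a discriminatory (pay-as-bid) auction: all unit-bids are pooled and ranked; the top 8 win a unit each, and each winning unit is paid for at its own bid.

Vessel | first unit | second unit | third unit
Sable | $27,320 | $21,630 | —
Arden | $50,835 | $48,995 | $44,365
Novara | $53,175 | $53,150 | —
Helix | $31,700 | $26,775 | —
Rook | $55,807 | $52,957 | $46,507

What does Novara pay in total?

Pooled unit-bids ranked (top 8): 55,807 (Rook-1), 53,175 (Novara-1), 53,150 (Novara-2), 52,957 (Rook-2), 50,835 (Arden-1), 48,995 (Arden-2), 46,507 (Rook-3), 44,365 (Arden-3)
Next rejected bid: $31,700 (not a price — pay-as-bid).
Novara's winning unit-bids: 53,175 + 53,150 = $106,325.

Novara pays $106,325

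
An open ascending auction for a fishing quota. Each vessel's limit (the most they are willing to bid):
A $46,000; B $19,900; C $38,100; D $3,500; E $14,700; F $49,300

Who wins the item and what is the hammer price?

F wins at $46,000

Sorting limits: 49,300 (F) > 46,000 (A) > 38,100 (C) > 19,900 (B) > 14,700 (E) > 3,500 (D)
Once the price passes $46,000, only F is left; the hammer falls at A's limit of $46,000.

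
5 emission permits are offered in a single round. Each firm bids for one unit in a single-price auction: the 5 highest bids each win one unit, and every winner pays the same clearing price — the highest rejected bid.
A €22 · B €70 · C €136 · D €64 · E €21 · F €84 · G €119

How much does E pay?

Ordering the bids: 136 (C), 119 (G), 84 (F), 70 (B), 64 (D), 22 (A), 21 (E)
The 5 highest are C, G, F, B, D.
First losing bid is A's €22, which sets the uniform price.
E does not win → pays €0.

E pays €0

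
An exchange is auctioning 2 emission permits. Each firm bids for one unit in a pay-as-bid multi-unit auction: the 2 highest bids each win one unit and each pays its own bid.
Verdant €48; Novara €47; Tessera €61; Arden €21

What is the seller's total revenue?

Total revenue: €109

Sorting: 61 (Tessera), 48 (Verdant), 47 (Novara), 21 (Arden)
The 2 highest are Tessera, Verdant.
Total revenue = 61 + 48 = €109.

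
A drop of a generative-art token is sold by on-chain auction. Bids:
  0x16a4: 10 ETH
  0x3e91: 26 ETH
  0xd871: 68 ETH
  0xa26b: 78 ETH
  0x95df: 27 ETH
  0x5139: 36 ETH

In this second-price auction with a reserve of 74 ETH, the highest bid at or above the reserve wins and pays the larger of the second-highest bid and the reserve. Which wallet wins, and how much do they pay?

0xa26b pays 74 ETH

Bids ranked: 78 (0xa26b) > 68 (0xd871) > 36 (0x5139) > 27 (0x95df) > 26 (0x3e91) > 10 (0x16a4)
Highest eligible bid: 0xa26b at 78 ETH.
max(second-highest 68 ETH, reserve 74 ETH) = 74 ETH.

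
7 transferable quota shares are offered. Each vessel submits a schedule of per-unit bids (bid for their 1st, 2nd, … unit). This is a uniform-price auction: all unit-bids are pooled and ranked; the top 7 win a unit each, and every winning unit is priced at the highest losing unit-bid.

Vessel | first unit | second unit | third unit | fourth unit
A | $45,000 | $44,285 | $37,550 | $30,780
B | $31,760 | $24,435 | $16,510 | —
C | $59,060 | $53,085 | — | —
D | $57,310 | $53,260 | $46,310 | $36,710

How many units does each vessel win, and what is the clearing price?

A 2, C 2, D 3; clearing price $37,550

All unit-bids, highest first — top 7: 59,060 (C-1), 57,310 (D-1), 53,260 (D-2), 53,085 (C-2), 46,310 (D-3), 45,000 (A-1), 44,285 (A-2)
The (k+1)-th unit-bid is $37,550.
Allocation: A 2, C 2, D 3.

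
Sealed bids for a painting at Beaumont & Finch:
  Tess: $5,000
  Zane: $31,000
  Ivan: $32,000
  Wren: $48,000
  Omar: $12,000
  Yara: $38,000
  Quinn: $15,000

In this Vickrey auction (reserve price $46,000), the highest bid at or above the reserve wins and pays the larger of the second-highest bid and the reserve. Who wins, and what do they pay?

Bids ranked: 48,000 (Wren) > 38,000 (Yara) > 32,000 (Ivan) > 31,000 (Zane) > 15,000 (Quinn) > 12,000 (Omar) > …
Wren has the top bid at or above the reserve ($48,000).
Second-highest bid $38,000 is below the reserve $46,000, so the reserve binds → payment $46,000.

Wren pays $46,000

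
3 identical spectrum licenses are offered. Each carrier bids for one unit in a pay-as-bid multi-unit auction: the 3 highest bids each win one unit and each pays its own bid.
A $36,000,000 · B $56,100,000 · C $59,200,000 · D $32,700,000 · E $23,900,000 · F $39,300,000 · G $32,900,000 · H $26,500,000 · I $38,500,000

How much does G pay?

Ordering the bids: 59,200,000 (C), 56,100,000 (B), 39,300,000 (F), 38,500,000 (I), 36,000,000 (A), …
The 3 highest are C, B, F.
G does not win → $0.

G pays $0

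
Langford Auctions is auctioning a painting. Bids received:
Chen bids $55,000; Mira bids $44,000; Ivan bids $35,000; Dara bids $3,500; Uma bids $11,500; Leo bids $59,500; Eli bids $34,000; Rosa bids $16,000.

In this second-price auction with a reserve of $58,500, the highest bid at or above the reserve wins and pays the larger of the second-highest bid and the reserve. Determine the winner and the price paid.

Leo pays $58,500

Bids in order: 59,500 (Leo) > 55,000 (Chen) > 44,000 (Mira) > 35,000 (Ivan) > 34,000 (Eli) > 16,000 (Rosa) > …
Leo has the top bid at or above the reserve ($59,500).
Second-highest bid $55,000 is below the reserve $58,500, so the reserve binds → payment $58,500.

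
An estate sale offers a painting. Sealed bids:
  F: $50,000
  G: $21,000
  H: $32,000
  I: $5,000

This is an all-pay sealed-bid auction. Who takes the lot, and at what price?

All-pay sealed-bid auction: the highest bidder wins the item, but every bidder pays their own bid.
Bids in order: 50,000 (F) > 32,000 (H) > 21,000 (G) > 5,000 (I)
F is highest and takes the item; every bidder forfeits their bid.

F pays $50,000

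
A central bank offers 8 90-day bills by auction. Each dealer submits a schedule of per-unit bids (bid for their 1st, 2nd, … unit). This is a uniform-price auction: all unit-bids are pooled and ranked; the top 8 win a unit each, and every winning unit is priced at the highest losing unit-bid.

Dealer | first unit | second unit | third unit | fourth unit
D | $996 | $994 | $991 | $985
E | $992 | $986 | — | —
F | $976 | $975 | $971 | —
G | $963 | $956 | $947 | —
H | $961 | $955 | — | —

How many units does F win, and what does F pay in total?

F: 2 units, pays $1,942

All unit-bids, highest first — top 8: 996 (D-1), 994 (D-2), 992 (E-1), 991 (D-3), 986 (E-2), 985 (D-4), 976 (F-1), 975 (F-2)
First bid not allocated: $971.
F wins 2 unit(s) at $971 each.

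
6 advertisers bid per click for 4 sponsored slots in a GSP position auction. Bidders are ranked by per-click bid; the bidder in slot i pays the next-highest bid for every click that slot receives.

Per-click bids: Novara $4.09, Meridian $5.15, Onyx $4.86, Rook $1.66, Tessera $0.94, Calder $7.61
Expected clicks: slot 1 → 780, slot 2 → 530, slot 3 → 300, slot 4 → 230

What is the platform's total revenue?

Ranked by bid: $7.61 (Calder) > $5.15 (Meridian) > $4.86 (Onyx) > $4.09 (Novara) > $1.66 (Rook) > …
Slot 1: Calder pays $5.15 × 780 = $4017.00
Slot 2: Meridian pays $4.86 × 530 = $2575.80
Slot 3: Onyx pays $4.09 × 300 = $1227.00
Slot 4: Novara pays $1.66 × 230 = $381.80
Total = $8201.60

Total revenue: $8201.60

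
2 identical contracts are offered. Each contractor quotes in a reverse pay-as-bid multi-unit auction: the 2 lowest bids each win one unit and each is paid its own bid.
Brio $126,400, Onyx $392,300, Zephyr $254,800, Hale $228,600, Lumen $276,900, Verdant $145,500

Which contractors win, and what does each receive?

Brio $126,400, Verdant $145,500

Sorting: 126,400 (Brio), 145,500 (Verdant), 228,600 (Hale), 254,800 (Zephyr), …
Winners (2 units): Brio, Verdant.
Each winner is paid its own bid: Brio $126,400, Verdant $145,500.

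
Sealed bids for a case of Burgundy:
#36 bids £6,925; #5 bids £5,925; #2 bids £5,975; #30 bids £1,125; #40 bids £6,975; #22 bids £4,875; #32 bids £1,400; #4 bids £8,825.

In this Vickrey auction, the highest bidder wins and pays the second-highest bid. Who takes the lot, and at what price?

#4 pays £6,975

Bids ranked: 8,825 (#4) > 6,975 (#40) > 6,925 (#36) > 5,975 (#2) > 5,925 (#5) > 4,875 (#22) > …
#4 is highest; pays the second-highest bid, £6,975.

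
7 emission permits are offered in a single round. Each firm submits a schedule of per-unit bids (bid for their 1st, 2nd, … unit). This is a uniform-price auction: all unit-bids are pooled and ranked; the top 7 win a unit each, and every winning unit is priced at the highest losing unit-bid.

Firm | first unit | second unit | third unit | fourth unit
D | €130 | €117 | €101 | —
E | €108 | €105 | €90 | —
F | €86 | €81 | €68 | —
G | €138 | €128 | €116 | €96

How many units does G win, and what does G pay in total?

Pooled unit-bids ranked (top 7): 138 (G-1), 130 (D-1), 128 (G-2), 117 (D-2), 116 (G-3), 108 (E-1), 105 (E-2)
First bid not allocated: €101.
G wins 3 unit(s) at €101 each.

G: 3 units, pays €303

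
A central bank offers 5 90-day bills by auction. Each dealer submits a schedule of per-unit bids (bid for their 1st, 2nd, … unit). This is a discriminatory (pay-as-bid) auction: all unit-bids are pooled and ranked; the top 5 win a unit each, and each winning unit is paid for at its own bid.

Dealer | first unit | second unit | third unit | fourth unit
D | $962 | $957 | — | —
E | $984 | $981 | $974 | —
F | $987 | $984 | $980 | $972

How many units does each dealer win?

Pooled unit-bids ranked (top 5): 987 (F-1), 984 (E-1), 984 (F-2), 981 (E-2), 980 (F-3)
Next rejected bid: $974 (not a price — pay-as-bid).
Allocation: E 2, F 3.

E 2, F 3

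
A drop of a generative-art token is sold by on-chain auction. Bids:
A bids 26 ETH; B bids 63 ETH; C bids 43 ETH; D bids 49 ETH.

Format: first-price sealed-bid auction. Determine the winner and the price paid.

B pays 63 ETH

Bids in order: 63 (B) > 49 (D) > 43 (C) > 26 (A)
First-price: B pays what they bid, 63 ETH.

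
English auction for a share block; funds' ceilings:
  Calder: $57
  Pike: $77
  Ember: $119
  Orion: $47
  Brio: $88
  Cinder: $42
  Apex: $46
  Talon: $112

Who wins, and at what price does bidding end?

Open ascending-bid auction: the price rises until one bidder remains; the winner pays the price at which the last rival dropped out.
Limits ranked: 119 (Ember) > 112 (Talon) > 88 (Brio) > 77 (Pike) > 57 (Calder) > 47 (Orion) > …
Bidding ends when Talon exits at $112; Ember takes it.

Ember wins at $112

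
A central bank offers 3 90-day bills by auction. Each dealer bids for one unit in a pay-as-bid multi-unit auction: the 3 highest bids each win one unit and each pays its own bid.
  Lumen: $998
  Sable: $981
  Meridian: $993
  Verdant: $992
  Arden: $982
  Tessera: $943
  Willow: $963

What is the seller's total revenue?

Total revenue: $2,983

Sorting: 998 (Lumen), 993 (Meridian), 992 (Verdant), 982 (Arden), 981 (Sable), …
Winners (3 units): Lumen, Meridian, Verdant.
Total revenue = 998 + 993 + 992 = $2,983.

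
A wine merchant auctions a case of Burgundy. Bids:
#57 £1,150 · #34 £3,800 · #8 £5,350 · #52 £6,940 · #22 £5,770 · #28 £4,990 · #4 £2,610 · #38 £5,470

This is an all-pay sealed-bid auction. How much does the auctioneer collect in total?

All-pay sealed-bid auction: the highest bidder wins the item, but every bidder pays their own bid.
Bids in order: 6,940 (#52) > 5,770 (#22) > 5,470 (#38) > 5,350 (#8) > 4,990 (#28) > 3,800 (#34) > …
#52 wins with the top bid; all bids are sunk regardless.
Every bidder forfeits their bid regardless of winning.
Revenue = 1,150 + 3,800 + 5,350 + 6,940 + 5,770 + 4,990 + 2,610 + 5,470 = £36,080.

Total revenue: £36,080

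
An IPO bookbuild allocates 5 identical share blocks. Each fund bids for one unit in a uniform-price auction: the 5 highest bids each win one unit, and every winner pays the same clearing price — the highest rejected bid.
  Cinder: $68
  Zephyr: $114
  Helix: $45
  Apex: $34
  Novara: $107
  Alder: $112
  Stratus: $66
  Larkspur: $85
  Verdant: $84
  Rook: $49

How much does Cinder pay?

Bids ranked high→low: 114 (Zephyr), 112 (Alder), 107 (Novara), 85 (Larkspur), 84 (Verdant), 68 (Cinder), 66 (Stratus), …
The 5 highest are Zephyr, Alder, Novara, Larkspur, Verdant.
Highest unsuccessful bid: $68 → clearing price.
Cinder does not win → pays $0.

Cinder pays $0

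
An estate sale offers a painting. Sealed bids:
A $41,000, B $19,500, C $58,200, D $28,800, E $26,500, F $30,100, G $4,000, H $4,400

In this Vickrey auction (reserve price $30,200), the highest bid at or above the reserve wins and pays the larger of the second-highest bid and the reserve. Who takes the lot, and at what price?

C pays $41,000

Bids in order: 58,200 (C) > 41,000 (A) > 30,100 (F) > 28,800 (D) > 26,500 (E) > 19,500 (B) > …
Highest eligible bid: C at $58,200.
Second-highest bid $41,000 exceeds the reserve $30,200 → payment $41,000.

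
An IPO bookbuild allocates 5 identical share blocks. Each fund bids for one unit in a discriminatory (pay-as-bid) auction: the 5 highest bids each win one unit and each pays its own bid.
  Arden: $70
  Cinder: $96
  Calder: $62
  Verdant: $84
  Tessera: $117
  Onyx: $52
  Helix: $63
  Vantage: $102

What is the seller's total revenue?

Total revenue: $469

Ordering the bids: 117 (Tessera), 102 (Vantage), 96 (Cinder), 84 (Verdant), 70 (Arden), 63 (Helix), 62 (Calder), …
Winners (5 units): Tessera, Vantage, Cinder, Verdant, Arden.
Total revenue = 117 + 102 + 96 + 84 + 70 = $469.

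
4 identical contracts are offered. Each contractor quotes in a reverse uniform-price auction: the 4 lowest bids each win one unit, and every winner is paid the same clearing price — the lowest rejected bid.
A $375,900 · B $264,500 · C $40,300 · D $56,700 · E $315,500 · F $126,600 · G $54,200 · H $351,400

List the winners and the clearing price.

C, G, D, F; each is paid $264,500

Ordering the bids: 40,300 (C), 54,200 (G), 56,700 (D), 126,600 (F), 264,500 (B), 315,500 (E), …
The 4 lowest are C, G, D, F.
First losing bid is B's $264,500, which sets the uniform price.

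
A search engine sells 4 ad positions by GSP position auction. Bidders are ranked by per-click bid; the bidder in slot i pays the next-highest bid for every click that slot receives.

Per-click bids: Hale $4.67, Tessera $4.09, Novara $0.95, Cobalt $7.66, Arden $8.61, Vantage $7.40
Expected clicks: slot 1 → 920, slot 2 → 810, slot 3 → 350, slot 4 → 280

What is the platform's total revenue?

Total revenue: $15820.90

Ranked by bid: $8.61 (Arden) > $7.66 (Cobalt) > $7.40 (Vantage) > $4.67 (Hale) > $4.09 (Tessera) > …
Slot 1: Arden pays $7.66 × 920 = $7047.20
Slot 2: Cobalt pays $7.40 × 810 = $5994.00
Slot 3: Vantage pays $4.67 × 350 = $1634.50
Slot 4: Hale pays $4.09 × 280 = $1145.20
Total = $15820.90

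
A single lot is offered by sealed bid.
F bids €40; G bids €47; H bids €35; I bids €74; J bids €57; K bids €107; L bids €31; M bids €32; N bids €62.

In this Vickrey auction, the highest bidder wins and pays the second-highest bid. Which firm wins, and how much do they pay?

Bids ranked: 107 (K) > 74 (I) > 62 (N) > 57 (J) > 47 (G) > 40 (F) > …
Second-price: K pays I's bid of €74.

K pays €74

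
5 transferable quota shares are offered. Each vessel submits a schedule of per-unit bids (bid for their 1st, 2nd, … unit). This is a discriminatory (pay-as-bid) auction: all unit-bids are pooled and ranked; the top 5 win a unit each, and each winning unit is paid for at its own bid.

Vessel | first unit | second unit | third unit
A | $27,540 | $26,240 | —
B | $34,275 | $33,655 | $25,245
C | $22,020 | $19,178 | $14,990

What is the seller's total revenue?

All unit-bids, highest first — top 5: 34,275 (B-1), 33,655 (B-2), 27,540 (A-1), 26,240 (A-2), 25,245 (B-3)
Next rejected bid: $22,020 (not a price — pay-as-bid).
Each winning unit pays its own bid.
Revenue = 34,275 + 33,655 + 27,540 + 26,240 + 25,245 = $146,955.

Total revenue: $146,955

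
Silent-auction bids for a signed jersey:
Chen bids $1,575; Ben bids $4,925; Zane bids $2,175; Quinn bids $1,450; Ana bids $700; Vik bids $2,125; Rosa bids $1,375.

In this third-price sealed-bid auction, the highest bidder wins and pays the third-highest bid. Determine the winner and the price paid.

Ben pays $2,125

Bids ranked: 4,925 (Ben) > 2,175 (Zane) > 2,125 (Vik) > 1,575 (Chen) > 1,450 (Quinn) > 1,375 (Rosa) > …
Ben is highest; pays the third-highest bid, $2,125.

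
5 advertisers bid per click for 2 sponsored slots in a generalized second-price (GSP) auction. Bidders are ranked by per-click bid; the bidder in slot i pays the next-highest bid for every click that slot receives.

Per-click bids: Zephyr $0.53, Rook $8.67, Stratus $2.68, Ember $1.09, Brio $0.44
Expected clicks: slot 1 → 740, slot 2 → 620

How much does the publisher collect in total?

Total revenue: $2659.00

Ranked by bid: $8.67 (Rook) > $2.68 (Stratus) > $1.09 (Ember) > …
Slot 1: Rook pays $2.68 × 740 = $1983.20
Slot 2: Stratus pays $1.09 × 620 = $675.80
Total = $2659.00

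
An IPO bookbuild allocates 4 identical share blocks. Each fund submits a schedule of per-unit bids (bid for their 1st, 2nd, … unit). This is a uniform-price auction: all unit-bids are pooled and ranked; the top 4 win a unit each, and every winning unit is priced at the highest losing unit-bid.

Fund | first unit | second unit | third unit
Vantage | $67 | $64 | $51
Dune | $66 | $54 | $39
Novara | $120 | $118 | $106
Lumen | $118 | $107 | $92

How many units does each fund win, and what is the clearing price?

Pooled unit-bids ranked (top 4): 120 (Novara-1), 118 (Novara-2), 118 (Lumen-1), 107 (Lumen-2)
Highest rejected unit-bid = $106.
Allocation: Lumen 2, Novara 2.

Lumen 2, Novara 2; clearing price $106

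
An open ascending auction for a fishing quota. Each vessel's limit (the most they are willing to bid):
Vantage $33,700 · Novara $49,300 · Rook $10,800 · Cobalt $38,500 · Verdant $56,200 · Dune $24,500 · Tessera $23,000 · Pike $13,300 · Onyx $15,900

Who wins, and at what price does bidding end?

Verdant wins at $49,300

Limits in order: 56,200 (Verdant) > 49,300 (Novara) > 38,500 (Cobalt) > 33,700 (Vantage) > 24,500 (Dune) > 23,000 (Tessera) > …
Bidding ends when Novara exits at $49,300; Verdant takes it.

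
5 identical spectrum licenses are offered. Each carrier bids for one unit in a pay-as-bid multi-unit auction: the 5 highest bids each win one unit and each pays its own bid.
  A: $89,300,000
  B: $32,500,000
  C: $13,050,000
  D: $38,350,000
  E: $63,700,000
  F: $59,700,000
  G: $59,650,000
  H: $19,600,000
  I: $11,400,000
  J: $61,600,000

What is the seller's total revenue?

Total revenue: $333,950,000

Sorting: 89,300,000 (A), 63,700,000 (E), 61,600,000 (J), 59,700,000 (F), 59,650,000 (G), 38,350,000 (D), 32,500,000 (B), …
Winners (5 units): A, E, J, F, G.
Total revenue = 89,300,000 + 63,700,000 + 61,600,000 + 59,700,000 + 59,650,000 = $333,950,000.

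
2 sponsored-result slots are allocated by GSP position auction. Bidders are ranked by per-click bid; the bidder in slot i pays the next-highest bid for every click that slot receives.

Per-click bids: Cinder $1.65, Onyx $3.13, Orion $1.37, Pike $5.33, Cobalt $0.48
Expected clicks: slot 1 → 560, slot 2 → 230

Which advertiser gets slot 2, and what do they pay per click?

Onyx; $1.65 per click

Per-click bids in order: $5.33 (Pike) > $3.13 (Onyx) > $1.65 (Cinder) > …
Slot 2 goes to the second-ranked bidder, Onyx, who pays the next bid down: $1.65/click.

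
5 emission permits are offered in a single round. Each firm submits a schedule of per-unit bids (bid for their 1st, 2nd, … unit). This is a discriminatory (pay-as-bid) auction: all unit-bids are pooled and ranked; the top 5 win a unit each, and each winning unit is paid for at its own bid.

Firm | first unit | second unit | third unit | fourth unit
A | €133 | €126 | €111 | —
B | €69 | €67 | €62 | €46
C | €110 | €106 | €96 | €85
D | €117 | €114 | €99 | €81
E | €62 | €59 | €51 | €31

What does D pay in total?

Merging the schedules and taking the best 5: 133 (A-1), 126 (A-2), 117 (D-1), 114 (D-2), 111 (A-3)
Next rejected bid: €110 (not a price — pay-as-bid).
D's winning unit-bids: 117 + 114 = €231.

D pays €231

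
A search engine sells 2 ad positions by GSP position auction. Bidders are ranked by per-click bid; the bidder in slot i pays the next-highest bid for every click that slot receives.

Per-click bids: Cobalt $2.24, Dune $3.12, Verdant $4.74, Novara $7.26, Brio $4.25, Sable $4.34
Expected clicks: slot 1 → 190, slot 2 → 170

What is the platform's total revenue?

Sorting advertisers: $7.26 (Novara) > $4.74 (Verdant) > $4.34 (Sable) > …
Slot 1: Novara pays $4.74 × 190 = $900.60
Slot 2: Verdant pays $4.34 × 170 = $737.80
Total = $1638.40

Total revenue: $1638.40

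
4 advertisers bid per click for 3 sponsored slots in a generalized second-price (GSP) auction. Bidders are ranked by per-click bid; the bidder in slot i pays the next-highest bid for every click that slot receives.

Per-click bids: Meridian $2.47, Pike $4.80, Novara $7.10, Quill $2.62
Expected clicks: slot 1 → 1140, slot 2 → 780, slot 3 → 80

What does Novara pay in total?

Novara pays $5472.00

Ranked by bid: $7.10 (Novara) > $4.80 (Pike) > $2.62 (Quill) > $2.47 (Meridian)
Novara holds slot 1 → pays next bid $4.80 × 1140 clicks = $5472.00.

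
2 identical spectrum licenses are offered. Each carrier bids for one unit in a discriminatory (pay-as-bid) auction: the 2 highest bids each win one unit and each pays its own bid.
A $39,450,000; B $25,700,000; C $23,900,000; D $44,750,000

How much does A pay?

A pays $39,450,000

Sorting: 44,750,000 (D), 39,450,000 (A), 25,700,000 (B), 23,900,000 (C)
The 2 highest are D, A.
A wins → own bid $39,450,000.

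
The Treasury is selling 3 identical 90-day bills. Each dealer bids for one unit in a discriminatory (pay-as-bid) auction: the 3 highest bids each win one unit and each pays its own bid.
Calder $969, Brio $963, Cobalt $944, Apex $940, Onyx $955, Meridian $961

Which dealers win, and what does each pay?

Sorting: 969 (Calder), 963 (Brio), 961 (Meridian), 955 (Onyx), 944 (Cobalt), …
Winners (3 units): Calder, Brio, Meridian.
Each winner pays its own bid: Calder $969, Brio $963, Meridian $961.

Calder $969, Brio $963, Meridian $961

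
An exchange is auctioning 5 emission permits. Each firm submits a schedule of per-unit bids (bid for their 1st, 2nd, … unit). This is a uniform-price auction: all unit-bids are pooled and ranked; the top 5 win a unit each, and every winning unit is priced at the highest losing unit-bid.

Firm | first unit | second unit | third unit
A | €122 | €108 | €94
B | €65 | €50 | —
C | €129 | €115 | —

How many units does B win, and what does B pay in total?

Merging the schedules and taking the best 5: 129 (C-1), 122 (A-1), 115 (C-2), 108 (A-2), 94 (A-3)
Highest rejected unit-bid = €65.
B wins 0 unit(s) at €65 each.

B: 0 units, pays €0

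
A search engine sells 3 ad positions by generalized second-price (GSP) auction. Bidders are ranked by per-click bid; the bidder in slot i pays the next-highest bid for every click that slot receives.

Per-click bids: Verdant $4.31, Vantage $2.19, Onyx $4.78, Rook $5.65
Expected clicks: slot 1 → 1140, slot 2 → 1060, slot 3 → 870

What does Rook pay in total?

Rook pays $5449.20

Ranked by bid: $5.65 (Rook) > $4.78 (Onyx) > $4.31 (Verdant) > $2.19 (Vantage)
Rook holds slot 1 → pays next bid $4.78 × 1140 clicks = $5449.20.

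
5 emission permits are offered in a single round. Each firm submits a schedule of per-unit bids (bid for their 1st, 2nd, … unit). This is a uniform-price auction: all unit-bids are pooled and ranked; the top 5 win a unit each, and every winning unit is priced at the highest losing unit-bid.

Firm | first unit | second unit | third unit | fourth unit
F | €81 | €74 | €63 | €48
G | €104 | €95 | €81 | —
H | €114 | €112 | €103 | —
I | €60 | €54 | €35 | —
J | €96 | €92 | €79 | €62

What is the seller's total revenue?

Total revenue: €475

Merging the schedules and taking the best 5: 114 (H-1), 112 (H-2), 104 (G-1), 103 (H-3), 96 (J-1)
The (k+1)-th unit-bid is €95.
Allocation: G 1, H 3, J 1. Every unit priced at €95.
Revenue = 5 × 95 = €475.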